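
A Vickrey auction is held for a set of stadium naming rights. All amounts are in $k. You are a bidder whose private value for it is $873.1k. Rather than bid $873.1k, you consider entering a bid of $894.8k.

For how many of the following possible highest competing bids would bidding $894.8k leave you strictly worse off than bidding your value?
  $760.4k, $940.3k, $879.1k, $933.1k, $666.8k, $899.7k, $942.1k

1

The deviation hurts exactly when the highest competing bid lies strictly between $873.1k and $894.8k — overbidding then wins at a price above your value.
$760.4k: below both → same outcome either way.
$940.3k: above both → same outcome either way.
$879.1k: inside the interval → strictly worse (loss $6k).
$933.1k: above both → same outcome either way.
$666.8k: below both → same outcome either way.
$899.7k: above both → same outcome either way.
$942.1k: above both → same outcome either way.
Count: 1.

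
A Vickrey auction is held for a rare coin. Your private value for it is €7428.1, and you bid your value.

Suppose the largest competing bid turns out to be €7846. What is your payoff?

Your bid €7428.1 is below the highest competing bid €7846, so you lose.
A losing bidder pays nothing and receives nothing: payoff = €0.

€0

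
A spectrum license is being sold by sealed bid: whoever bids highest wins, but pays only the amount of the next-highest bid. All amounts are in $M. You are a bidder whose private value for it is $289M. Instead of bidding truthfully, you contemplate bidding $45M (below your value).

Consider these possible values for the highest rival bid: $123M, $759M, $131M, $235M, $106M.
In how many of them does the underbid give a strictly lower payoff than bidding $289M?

The deviation hurts exactly when the highest competing bid lies strictly between $45M and $289M — underbidding then forfeits a profitable win.
$123M: inside the interval → strictly worse (loss $166M).
$759M: above both → same outcome either way.
$131M: inside the interval → strictly worse (loss $158M).
$235M: inside the interval → strictly worse (loss $54M).
$106M: inside the interval → strictly worse (loss $183M).
Count: 4.

4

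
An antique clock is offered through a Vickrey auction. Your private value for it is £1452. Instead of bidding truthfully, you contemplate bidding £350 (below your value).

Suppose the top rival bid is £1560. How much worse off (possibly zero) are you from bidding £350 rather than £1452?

£0

Bidding your value £1452: you lose (since £1452 < £1560). Payoff £0.
Bidding £350: you lose. Payoff £0.
Difference = £0 − £0 = £0; both bids lead to the same outcome because the competing bid is above both your value and your alternative bid.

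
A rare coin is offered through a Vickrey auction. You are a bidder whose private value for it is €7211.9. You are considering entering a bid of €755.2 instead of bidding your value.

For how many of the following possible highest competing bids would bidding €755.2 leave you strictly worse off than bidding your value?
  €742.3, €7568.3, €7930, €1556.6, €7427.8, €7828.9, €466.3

1

The deviation hurts exactly when the highest competing bid lies strictly between €755.2 and €7211.9 — underbidding then forfeits a profitable win.
€742.3: below both → same outcome either way.
€7568.3: above both → same outcome either way.
€7930: above both → same outcome either way.
€1556.6: inside the interval → strictly worse (loss €5655.3).
€7427.8: above both → same outcome either way.
€7828.9: above both → same outcome either way.
€466.3: below both → same outcome either way.
Count: 1.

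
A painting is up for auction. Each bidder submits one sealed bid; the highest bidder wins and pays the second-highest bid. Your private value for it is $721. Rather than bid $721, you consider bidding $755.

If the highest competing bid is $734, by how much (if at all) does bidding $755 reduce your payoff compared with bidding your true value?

$13

Bidding your value $721: you lose (since $721 < $734). Payoff $0.
Bidding $755: you win and pay $734. Payoff $721 − $734 = −$13.
The competing bid $734 lies between your value and your inflated bid, so overbidding wins an item priced above your value.
Loss from deviating = $0 − (−$13) = $13.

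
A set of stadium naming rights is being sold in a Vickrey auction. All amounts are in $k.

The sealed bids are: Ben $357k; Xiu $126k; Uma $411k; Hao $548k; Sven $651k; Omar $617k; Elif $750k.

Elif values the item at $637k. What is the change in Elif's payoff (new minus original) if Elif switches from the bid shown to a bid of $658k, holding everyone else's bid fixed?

$0k

The highest bid among the other bidders is $651k; Elif's bid doesn't change that.
Original bid $750k: Elif is highest, pays the top rival bid $651k; payoff $637k − $651k = −$14k.
Alternative bid $658k: Elif is highest, pays the top rival bid $651k; payoff $637k − $651k = −$14k.
Change in payoff = −$14k − (−$14k) = $0k.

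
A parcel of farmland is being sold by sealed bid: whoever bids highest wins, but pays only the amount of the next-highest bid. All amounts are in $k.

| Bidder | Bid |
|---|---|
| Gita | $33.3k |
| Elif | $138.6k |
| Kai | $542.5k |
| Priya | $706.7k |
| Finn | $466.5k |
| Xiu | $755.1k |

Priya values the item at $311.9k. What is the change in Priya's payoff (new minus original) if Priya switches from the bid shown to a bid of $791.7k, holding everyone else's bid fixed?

The highest bid among the other bidders is $755.1k; Priya's bid doesn't change that.
Original bid $706.7k: Priya is not highest (top rival bid is $755.1k); payoff $0k.
Alternative bid $791.7k: Priya is highest, pays the top rival bid $755.1k; payoff $311.9k − $755.1k = −$443.2k.
Change in payoff = −$443.2k − ($0k) = −$443.2k.

−$443.2k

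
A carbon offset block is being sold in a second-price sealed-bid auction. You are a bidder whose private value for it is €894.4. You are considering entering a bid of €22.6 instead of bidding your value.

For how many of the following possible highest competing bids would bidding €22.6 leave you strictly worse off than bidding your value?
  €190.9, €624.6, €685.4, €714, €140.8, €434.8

The deviation hurts exactly when the highest competing bid lies strictly between €22.6 and €894.4 — underbidding then forfeits a profitable win.
€190.9: inside the interval → strictly worse (loss €703.5).
€624.6: inside the interval → strictly worse (loss €269.8).
€685.4: inside the interval → strictly worse (loss €209).
€714: inside the interval → strictly worse (loss €180.4).
€140.8: inside the interval → strictly worse (loss €753.6).
€434.8: inside the interval → strictly worse (loss €459.6).
Count: 6.

6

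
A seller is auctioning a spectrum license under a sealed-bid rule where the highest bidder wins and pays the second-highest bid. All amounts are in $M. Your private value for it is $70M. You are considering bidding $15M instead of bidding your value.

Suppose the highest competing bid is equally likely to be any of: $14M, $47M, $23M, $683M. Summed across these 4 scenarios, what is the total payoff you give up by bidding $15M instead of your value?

The deviation costs you only when the competing bid falls strictly between $15M and $70M; elsewhere both bids give the same outcome.
$14M: outcomes coincide → loss $0M.
$47M: truthful payoff $23M, deviation payoff $0M → loss $23M.
$23M: truthful payoff $47M, deviation payoff $0M → loss $47M.
$683M: outcomes coincide → loss $0M.
Total loss = $23M + $47M = $70M.

$70M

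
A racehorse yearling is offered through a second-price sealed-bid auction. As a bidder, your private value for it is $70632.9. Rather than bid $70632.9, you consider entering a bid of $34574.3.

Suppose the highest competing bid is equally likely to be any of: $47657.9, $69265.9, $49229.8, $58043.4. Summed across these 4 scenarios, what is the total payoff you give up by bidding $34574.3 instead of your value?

The deviation costs you only when the competing bid falls strictly between $34574.3 and $70632.9; elsewhere both bids give the same outcome.
$47657.9: truthful payoff $22975, deviation payoff $0 → loss $22975.
$69265.9: truthful payoff $1367, deviation payoff $0 → loss $1367.
$49229.8: truthful payoff $21403.1, deviation payoff $0 → loss $21403.1.
$58043.4: truthful payoff $12589.5, deviation payoff $0 → loss $12589.5.
Total loss = $22975 + $1367 + $21403.1 + $12589.5 = $58334.6.

$58334.6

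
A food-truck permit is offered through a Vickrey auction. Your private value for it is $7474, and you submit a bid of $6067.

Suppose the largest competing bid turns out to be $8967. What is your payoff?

$0

Your bid $6067 is below the highest competing bid $8967, so you lose.
A losing bidder pays nothing and receives nothing: payoff = $0.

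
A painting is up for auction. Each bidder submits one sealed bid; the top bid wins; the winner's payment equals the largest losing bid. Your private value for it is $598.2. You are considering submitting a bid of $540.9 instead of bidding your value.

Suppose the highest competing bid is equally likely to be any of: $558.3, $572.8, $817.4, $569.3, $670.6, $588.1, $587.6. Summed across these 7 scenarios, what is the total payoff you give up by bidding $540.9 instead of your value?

$114.9

The deviation costs you only when the competing bid falls strictly between $540.9 and $598.2; elsewhere both bids give the same outcome.
$558.3: truthful payoff $39.9, deviation payoff $0 → loss $39.9.
$572.8: truthful payoff $25.4, deviation payoff $0 → loss $25.4.
$817.4: outcomes coincide → loss $0.
$569.3: truthful payoff $28.9, deviation payoff $0 → loss $28.9.
$670.6: outcomes coincide → loss $0.
$588.1: truthful payoff $10.1, deviation payoff $0 → loss $10.1.
$587.6: truthful payoff $10.6, deviation payoff $0 → loss $10.6.
Total loss = $39.9 + $25.4 + $28.9 + $10.1 + $10.6 = $114.9.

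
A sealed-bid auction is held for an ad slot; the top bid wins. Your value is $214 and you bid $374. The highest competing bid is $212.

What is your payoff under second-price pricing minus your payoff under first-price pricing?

You have the highest bid, so you win under either rule.
Second-price: pay $212 → payoff $2.
First-price: pay your own bid $374 → payoff −$160.
Difference = $2 − (−$160) = $162.

$162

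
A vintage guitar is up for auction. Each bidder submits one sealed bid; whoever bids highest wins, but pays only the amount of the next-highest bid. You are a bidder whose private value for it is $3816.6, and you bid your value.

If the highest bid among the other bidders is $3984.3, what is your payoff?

$0

Your bid $3816.6 is below the highest competing bid $3984.3, so you lose.
A losing bidder pays nothing and receives nothing: payoff = $0.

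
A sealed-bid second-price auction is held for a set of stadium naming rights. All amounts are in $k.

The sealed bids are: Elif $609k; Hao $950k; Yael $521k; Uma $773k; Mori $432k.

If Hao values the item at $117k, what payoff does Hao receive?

Highest bid: Hao at $950k, so Hao wins.
Second-highest bid: Uma at $773k — that is the price the winner pays.
Hao's payoff = value − price = $117k − $773k = −$656k.

−$656k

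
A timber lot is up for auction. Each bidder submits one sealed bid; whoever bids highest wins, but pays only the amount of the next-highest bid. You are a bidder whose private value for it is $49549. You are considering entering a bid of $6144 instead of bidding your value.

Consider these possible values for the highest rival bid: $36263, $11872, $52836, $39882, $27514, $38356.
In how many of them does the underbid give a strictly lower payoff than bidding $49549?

The deviation hurts exactly when the highest competing bid lies strictly between $6144 and $49549 — underbidding then forfeits a profitable win.
$36263: inside the interval → strictly worse (loss $13286).
$11872: inside the interval → strictly worse (loss $37677).
$52836: above both → same outcome either way.
$39882: inside the interval → strictly worse (loss $9667).
$27514: inside the interval → strictly worse (loss $22035).
$38356: inside the interval → strictly worse (loss $11193).
Count: 5.

5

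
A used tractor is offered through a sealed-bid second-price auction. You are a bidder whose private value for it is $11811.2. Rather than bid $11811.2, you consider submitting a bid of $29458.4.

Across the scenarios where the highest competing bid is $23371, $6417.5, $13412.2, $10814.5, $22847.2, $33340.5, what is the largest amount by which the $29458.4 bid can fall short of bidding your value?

$11559.8

$23371: truthful gives $0, deviation gives −$11559.8 → loss $11559.8.
$6417.5: same outcome either way → loss $0.
$13412.2: truthful gives $0, deviation gives −$1601 → loss $1601.
$10814.5: same outcome either way → loss $0.
$22847.2: truthful gives $0, deviation gives −$11036 → loss $11036.
$33340.5: same outcome either way → loss $0.
Maximum loss: $11559.8.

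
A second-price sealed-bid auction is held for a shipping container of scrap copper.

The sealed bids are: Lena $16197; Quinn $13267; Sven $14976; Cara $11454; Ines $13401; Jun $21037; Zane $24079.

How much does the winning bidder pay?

Highest bid: Zane at $24079, so Zane wins.
Second-highest bid: Jun at $21037 — that is the price the winner pays.

$21037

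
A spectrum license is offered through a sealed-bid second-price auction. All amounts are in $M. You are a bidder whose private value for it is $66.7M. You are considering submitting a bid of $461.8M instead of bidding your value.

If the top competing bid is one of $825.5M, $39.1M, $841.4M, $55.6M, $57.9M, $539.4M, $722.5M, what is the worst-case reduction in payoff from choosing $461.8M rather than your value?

$825.5M: same outcome either way → loss $0M.
$39.1M: same outcome either way → loss $0M.
$841.4M: same outcome either way → loss $0M.
$55.6M: same outcome either way → loss $0M.
$57.9M: same outcome either way → loss $0M.
$539.4M: same outcome either way → loss $0M.
$722.5M: same outcome either way → loss $0M.
Maximum loss: $0M.

$0M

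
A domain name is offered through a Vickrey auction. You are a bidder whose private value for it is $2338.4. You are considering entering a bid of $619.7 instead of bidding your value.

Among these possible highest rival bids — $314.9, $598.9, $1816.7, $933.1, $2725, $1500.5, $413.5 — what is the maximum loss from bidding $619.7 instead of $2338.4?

$314.9: same outcome either way → loss $0.
$598.9: same outcome either way → loss $0.
$1816.7: truthful gives $521.7, deviation gives $0 → loss $521.7.
$933.1: truthful gives $1405.3, deviation gives $0 → loss $1405.3.
$2725: same outcome either way → loss $0.
$1500.5: truthful gives $837.9, deviation gives $0 → loss $837.9.
$413.5: same outcome either way → loss $0.
Maximum loss: $1405.3.

$1405.3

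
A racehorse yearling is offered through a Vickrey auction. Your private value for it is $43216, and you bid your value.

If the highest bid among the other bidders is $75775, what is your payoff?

$0

Your bid $43216 is below the highest competing bid $75775, so you lose.
A losing bidder pays nothing and receives nothing: payoff = $0.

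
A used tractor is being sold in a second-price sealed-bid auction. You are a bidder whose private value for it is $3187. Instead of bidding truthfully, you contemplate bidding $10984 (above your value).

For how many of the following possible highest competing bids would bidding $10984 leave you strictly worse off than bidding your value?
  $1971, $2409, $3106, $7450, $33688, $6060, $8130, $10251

The deviation hurts exactly when the highest competing bid lies strictly between $3187 and $10984 — overbidding then wins at a price above your value.
$1971: below both → same outcome either way.
$2409: below both → same outcome either way.
$3106: below both → same outcome either way.
$7450: inside the interval → strictly worse (loss $4263).
$33688: above both → same outcome either way.
$6060: inside the interval → strictly worse (loss $2873).
$8130: inside the interval → strictly worse (loss $4943).
$10251: inside the interval → strictly worse (loss $7064).
Count: 4.

4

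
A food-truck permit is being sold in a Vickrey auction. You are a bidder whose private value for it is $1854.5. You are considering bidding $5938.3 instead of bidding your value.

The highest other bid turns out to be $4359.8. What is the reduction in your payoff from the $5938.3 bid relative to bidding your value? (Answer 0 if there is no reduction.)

$2505.3

Bidding your value $1854.5: you lose (since $1854.5 < $4359.8). Payoff $0.
Bidding $5938.3: you win and pay $4359.8. Payoff $1854.5 − $4359.8 = −$2505.3.
The competing bid $4359.8 lies between your value and your inflated bid, so overbidding wins an item priced above your value.
Loss from deviating = $0 − (−$2505.3) = $2505.3.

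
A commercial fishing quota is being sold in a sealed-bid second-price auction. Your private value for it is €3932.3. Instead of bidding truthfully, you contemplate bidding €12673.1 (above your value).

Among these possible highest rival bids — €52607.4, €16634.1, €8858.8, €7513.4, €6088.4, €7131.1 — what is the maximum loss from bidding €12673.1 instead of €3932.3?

€4926.5

€52607.4: same outcome either way → loss €0.
€16634.1: same outcome either way → loss €0.
€8858.8: truthful gives €0, deviation gives −€4926.5 → loss €4926.5.
€7513.4: truthful gives €0, deviation gives −€3581.1 → loss €3581.1.
€6088.4: truthful gives €0, deviation gives −€2156.1 → loss €2156.1.
€7131.1: truthful gives €0, deviation gives −€3198.8 → loss €3198.8.
Maximum loss: €4926.5.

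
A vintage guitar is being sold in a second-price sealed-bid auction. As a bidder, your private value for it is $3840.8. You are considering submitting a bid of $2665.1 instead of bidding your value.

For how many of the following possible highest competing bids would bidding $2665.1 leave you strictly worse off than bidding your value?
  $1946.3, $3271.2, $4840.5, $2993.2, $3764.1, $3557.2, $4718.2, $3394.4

5

The deviation hurts exactly when the highest competing bid lies strictly between $2665.1 and $3840.8 — underbidding then forfeits a profitable win.
$1946.3: below both → same outcome either way.
$3271.2: inside the interval → strictly worse (loss $569.6).
$4840.5: above both → same outcome either way.
$2993.2: inside the interval → strictly worse (loss $847.6).
$3764.1: inside the interval → strictly worse (loss $76.7).
$3557.2: inside the interval → strictly worse (loss $283.6).
$4718.2: above both → same outcome either way.
$3394.4: inside the interval → strictly worse (loss $446.4).
Count: 5.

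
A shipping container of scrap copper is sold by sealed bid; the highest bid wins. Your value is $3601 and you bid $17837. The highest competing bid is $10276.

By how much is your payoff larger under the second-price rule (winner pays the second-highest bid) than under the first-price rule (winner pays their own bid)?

You have the highest bid, so you win under either rule.
Second-price: pay $10276 → payoff −$6675.
First-price: pay your own bid $17837 → payoff −$14236.
Difference = −$6675 − (−$14236) = $7561.

$7561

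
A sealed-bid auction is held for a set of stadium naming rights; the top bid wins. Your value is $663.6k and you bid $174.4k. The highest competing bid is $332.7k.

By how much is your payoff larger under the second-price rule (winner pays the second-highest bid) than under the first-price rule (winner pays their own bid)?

Your bid $174.4k is below $332.7k, so you lose under either rule.
Payoff is $0k in both cases; difference = $0k.

$0k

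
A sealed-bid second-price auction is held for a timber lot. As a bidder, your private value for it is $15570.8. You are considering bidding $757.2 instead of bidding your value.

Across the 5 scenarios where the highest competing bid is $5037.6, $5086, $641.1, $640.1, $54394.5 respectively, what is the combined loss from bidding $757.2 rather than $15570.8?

The deviation costs you only when the competing bid falls strictly between $757.2 and $15570.8; elsewhere both bids give the same outcome.
$5037.6: truthful payoff $10533.2, deviation payoff $0 → loss $10533.2.
$5086: truthful payoff $10484.8, deviation payoff $0 → loss $10484.8.
$641.1: outcomes coincide → loss $0.
$640.1: outcomes coincide → loss $0.
$54394.5: outcomes coincide → loss $0.
Total loss = $10533.2 + $10484.8 = $21018.
Because the price is fixed by the runner-up's bid, deviating from your value can only change a good outcome into a bad one — never the reverse.

$21018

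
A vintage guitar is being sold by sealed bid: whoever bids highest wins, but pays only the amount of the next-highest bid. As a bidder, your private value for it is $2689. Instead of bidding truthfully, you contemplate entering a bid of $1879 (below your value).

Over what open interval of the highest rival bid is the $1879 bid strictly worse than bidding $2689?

If the competing bid is below $1879, both bids win at the same price — no difference.
If it is above $2689, both bids lose — no difference.
If it lies strictly between $1879 and $2689, bidding your value wins at a price below your value (positive payoff) while bidding $1879 loses (payoff 0).
So the deviation strictly hurts on the open interval ($1879, $2689).
Truthful bidding weakly dominates here: raising your bid can only win items priced above your value, and lowering it can only forfeit items priced below.

($1879, $2689)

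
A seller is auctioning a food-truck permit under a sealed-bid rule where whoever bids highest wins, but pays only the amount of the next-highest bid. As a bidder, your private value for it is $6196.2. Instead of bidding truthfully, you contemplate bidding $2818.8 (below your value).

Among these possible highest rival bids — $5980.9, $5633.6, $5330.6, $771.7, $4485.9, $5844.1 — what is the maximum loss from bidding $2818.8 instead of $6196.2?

$1710.3

$5980.9: truthful gives $215.3, deviation gives $0 → loss $215.3.
$5633.6: truthful gives $562.6, deviation gives $0 → loss $562.6.
$5330.6: truthful gives $865.6, deviation gives $0 → loss $865.6.
$771.7: same outcome either way → loss $0.
$4485.9: truthful gives $1710.3, deviation gives $0 → loss $1710.3.
$5844.1: truthful gives $352.1, deviation gives $0 → loss $352.1.
Maximum loss: $1710.3.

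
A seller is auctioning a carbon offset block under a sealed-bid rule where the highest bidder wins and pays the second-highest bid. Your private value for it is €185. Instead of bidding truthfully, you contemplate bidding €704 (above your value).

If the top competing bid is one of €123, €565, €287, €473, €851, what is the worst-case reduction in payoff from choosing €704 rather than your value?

€380

€123: same outcome either way → loss €0.
€565: truthful gives €0, deviation gives −€380 → loss €380.
€287: truthful gives €0, deviation gives −€102 → loss €102.
€473: truthful gives €0, deviation gives −€288 → loss €288.
€851: same outcome either way → loss €0.
Maximum loss: €380.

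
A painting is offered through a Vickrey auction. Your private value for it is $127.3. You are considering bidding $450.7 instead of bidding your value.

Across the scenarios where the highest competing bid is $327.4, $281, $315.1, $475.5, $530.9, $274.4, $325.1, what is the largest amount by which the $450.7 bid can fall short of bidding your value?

$200.1

$327.4: truthful gives $0, deviation gives −$200.1 → loss $200.1.
$281: truthful gives $0, deviation gives −$153.7 → loss $153.7.
$315.1: truthful gives $0, deviation gives −$187.8 → loss $187.8.
$475.5: same outcome either way → loss $0.
$530.9: same outcome either way → loss $0.
$274.4: truthful gives $0, deviation gives −$147.1 → loss $147.1.
$325.1: truthful gives $0, deviation gives −$197.8 → loss $197.8.
Maximum loss: $200.1.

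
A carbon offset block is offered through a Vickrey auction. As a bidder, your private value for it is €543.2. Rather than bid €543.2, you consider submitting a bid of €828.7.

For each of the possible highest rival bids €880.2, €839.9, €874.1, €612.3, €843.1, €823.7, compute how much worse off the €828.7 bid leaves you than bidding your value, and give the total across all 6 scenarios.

The deviation costs you only when the competing bid falls strictly between €543.2 and €828.7; elsewhere both bids give the same outcome.
€880.2: outcomes coincide → loss €0.
€839.9: outcomes coincide → loss €0.
€874.1: outcomes coincide → loss €0.
€612.3: truthful payoff €0, deviation payoff −€69.1 → loss €69.1.
€843.1: outcomes coincide → loss €0.
€823.7: truthful payoff €0, deviation payoff −€280.5 → loss €280.5.
Total loss = €69.1 + €280.5 = €349.6.

€349.6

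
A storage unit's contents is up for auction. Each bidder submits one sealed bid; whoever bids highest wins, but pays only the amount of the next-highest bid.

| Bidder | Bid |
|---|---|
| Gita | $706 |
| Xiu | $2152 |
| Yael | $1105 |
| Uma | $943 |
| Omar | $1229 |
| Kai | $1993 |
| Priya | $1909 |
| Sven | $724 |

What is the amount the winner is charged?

Highest bid: Xiu at $2152, so Xiu wins.
Second-highest bid: Kai at $1993 — that is the price the winner pays.

$1993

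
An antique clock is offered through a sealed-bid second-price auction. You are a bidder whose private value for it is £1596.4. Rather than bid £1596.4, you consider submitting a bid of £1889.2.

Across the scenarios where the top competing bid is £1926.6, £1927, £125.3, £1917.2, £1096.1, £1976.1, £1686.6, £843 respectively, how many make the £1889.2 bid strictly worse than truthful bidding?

1

The deviation hurts exactly when the highest competing bid lies strictly between £1596.4 and £1889.2 — overbidding then wins at a price above your value.
£1926.6: above both → same outcome either way.
£1927: above both → same outcome either way.
£125.3: below both → same outcome either way.
£1917.2: above both → same outcome either way.
£1096.1: below both → same outcome either way.
£1976.1: above both → same outcome either way.
£1686.6: inside the interval → strictly worse (loss £90.2).
£843: below both → same outcome either way.
Count: 1.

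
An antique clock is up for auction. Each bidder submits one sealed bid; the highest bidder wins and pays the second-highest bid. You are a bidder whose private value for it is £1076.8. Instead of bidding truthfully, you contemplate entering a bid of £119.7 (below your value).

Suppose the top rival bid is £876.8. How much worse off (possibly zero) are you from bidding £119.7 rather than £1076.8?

£200

Bidding your value £1076.8: you win (since £1076.8 > £876.8) and pay £876.8. Payoff £200.
Bidding £119.7: you lose. Payoff £0.
The competing bid £876.8 lies between your shaded bid and your value, so underbidding forfeits an item you could have won at a profitable price.
Loss from deviating = £200 − (£0) = £200.
In a second-price auction your bid sets only whether you win, not what you pay, so bidding your true value is weakly dominant.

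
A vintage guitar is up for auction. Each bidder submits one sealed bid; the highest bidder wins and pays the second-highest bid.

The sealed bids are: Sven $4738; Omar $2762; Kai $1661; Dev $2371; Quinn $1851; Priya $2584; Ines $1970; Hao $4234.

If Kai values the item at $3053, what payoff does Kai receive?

$0

Highest bid: Sven at $4738, so Sven wins.
Second-highest bid: Hao at $4234 — that is the price the winner pays.
Kai did not win, so Kai pays nothing and receives nothing: payoff $0.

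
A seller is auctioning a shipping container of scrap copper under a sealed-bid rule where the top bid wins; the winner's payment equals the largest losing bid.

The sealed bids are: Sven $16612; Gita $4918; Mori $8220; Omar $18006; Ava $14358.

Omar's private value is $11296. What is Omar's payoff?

Highest bid: Omar at $18006, so Omar wins.
Second-highest bid: Sven at $16612 — that is the price the winner pays.
Omar's payoff = value − price = $11296 − $16612 = −$5316.

−$5316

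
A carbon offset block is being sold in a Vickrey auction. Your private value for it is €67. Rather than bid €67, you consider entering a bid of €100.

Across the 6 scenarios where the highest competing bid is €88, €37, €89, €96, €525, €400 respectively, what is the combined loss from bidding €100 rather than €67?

€72

The deviation costs you only when the competing bid falls strictly between €67 and €100; elsewhere both bids give the same outcome.
€88: truthful payoff €0, deviation payoff −€21 → loss €21.
€37: outcomes coincide → loss €0.
€89: truthful payoff €0, deviation payoff −€22 → loss €22.
€96: truthful payoff €0, deviation payoff −€29 → loss €29.
€525: outcomes coincide → loss €0.
€400: outcomes coincide → loss €0.
Total loss = €21 + €22 + €29 = €72.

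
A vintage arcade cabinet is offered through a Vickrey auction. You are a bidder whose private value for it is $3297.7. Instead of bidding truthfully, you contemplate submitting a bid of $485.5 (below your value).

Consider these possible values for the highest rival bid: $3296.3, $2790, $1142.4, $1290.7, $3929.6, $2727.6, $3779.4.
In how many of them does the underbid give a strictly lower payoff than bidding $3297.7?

The deviation hurts exactly when the highest competing bid lies strictly between $485.5 and $3297.7 — underbidding then forfeits a profitable win.
$3296.3: inside the interval → strictly worse (loss $1.4).
$2790: inside the interval → strictly worse (loss $507.7).
$1142.4: inside the interval → strictly worse (loss $2155.3).
$1290.7: inside the interval → strictly worse (loss $2007).
$3929.6: above both → same outcome either way.
$2727.6: inside the interval → strictly worse (loss $570.1).
$3779.4: above both → same outcome either way.
Count: 5.

5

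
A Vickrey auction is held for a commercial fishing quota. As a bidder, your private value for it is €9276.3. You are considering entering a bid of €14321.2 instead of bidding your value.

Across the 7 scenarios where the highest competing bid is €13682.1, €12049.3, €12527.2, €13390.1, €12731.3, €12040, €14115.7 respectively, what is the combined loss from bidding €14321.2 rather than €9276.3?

The deviation costs you only when the competing bid falls strictly between €9276.3 and €14321.2; elsewhere both bids give the same outcome.
€13682.1: truthful payoff €0, deviation payoff −€4405.8 → loss €4405.8.
€12049.3: truthful payoff €0, deviation payoff −€2773 → loss €2773.
€12527.2: truthful payoff €0, deviation payoff −€3250.9 → loss €3250.9.
€13390.1: truthful payoff €0, deviation payoff −€4113.8 → loss €4113.8.
€12731.3: truthful payoff €0, deviation payoff −€3455 → loss €3455.
€12040: truthful payoff €0, deviation payoff −€2763.7 → loss €2763.7.
€14115.7: truthful payoff €0, deviation payoff −€4839.4 → loss €4839.4.
Total loss = €4405.8 + €2773 + €3250.9 + €4113.8 + €3455 + €2763.7 + €4839.4 = €25601.6.

€25601.6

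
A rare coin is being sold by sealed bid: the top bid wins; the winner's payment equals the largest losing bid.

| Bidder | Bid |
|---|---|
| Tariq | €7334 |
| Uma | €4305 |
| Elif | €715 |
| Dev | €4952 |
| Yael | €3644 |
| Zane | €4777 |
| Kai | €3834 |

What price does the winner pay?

€4952

Highest bid: Tariq at €7334, so Tariq wins.
Second-highest bid: Dev at €4952 — that is the price the winner pays.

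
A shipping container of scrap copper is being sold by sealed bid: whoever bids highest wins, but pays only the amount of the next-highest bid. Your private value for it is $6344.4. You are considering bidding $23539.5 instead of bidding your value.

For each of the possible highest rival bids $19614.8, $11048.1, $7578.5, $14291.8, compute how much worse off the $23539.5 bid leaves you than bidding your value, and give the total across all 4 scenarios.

The deviation costs you only when the competing bid falls strictly between $6344.4 and $23539.5; elsewhere both bids give the same outcome.
$19614.8: truthful payoff $0, deviation payoff −$13270.4 → loss $13270.4.
$11048.1: truthful payoff $0, deviation payoff −$4703.7 → loss $4703.7.
$7578.5: truthful payoff $0, deviation payoff −$1234.1 → loss $1234.1.
$14291.8: truthful payoff $0, deviation payoff −$7947.4 → loss $7947.4.
Total loss = $13270.4 + $4703.7 + $1234.1 + $7947.4 = $27155.6.
Truthful bidding weakly dominates here: raising your bid can only win items priced above your value, and lowering it can only forfeit items priced below.

$27155.6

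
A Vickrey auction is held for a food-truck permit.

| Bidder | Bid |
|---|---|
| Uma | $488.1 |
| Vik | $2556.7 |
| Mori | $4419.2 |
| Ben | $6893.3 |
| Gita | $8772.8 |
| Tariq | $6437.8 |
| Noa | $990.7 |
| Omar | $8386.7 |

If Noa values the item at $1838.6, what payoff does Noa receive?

Highest bid: Gita at $8772.8, so Gita wins.
Second-highest bid: Omar at $8386.7 — that is the price the winner pays.
Noa did not win, so Noa pays nothing and receives nothing: payoff $0.

$0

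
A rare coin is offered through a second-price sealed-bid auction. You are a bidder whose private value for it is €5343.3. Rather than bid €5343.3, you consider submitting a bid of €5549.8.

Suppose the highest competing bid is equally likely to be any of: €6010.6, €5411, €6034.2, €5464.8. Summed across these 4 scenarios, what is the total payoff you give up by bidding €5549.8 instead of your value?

The deviation costs you only when the competing bid falls strictly between €5343.3 and €5549.8; elsewhere both bids give the same outcome.
€6010.6: outcomes coincide → loss €0.
€5411: truthful payoff €0, deviation payoff −€67.7 → loss €67.7.
€6034.2: outcomes coincide → loss €0.
€5464.8: truthful payoff €0, deviation payoff −€121.5 → loss €121.5.
Total loss = €67.7 + €121.5 = €189.2.
Truthful bidding weakly dominates here: raising your bid can only win items priced above your value, and lowering it can only forfeit items priced below.

€189.2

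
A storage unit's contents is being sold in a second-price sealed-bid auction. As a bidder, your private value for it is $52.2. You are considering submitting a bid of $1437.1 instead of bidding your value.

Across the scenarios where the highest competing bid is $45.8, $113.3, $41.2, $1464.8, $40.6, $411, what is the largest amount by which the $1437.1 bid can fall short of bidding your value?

$358.8

$45.8: same outcome either way → loss $0.
$113.3: truthful gives $0, deviation gives −$61.1 → loss $61.1.
$41.2: same outcome either way → loss $0.
$1464.8: same outcome either way → loss $0.
$40.6: same outcome either way → loss $0.
$411: truthful gives $0, deviation gives −$358.8 → loss $358.8.
Maximum loss: $358.8.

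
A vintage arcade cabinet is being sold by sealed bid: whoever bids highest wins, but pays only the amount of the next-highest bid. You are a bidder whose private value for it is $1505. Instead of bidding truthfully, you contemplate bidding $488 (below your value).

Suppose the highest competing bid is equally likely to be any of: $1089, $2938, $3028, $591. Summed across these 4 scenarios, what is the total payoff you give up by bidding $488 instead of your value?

The deviation costs you only when the competing bid falls strictly between $488 and $1505; elsewhere both bids give the same outcome.
$1089: truthful payoff $416, deviation payoff $0 → loss $416.
$2938: outcomes coincide → loss $0.
$3028: outcomes coincide → loss $0.
$591: truthful payoff $914, deviation payoff $0 → loss $914.
Total loss = $416 + $914 = $1330.
In a second-price auction your bid sets only whether you win, not what you pay, so bidding your true value is weakly dominant.

$1330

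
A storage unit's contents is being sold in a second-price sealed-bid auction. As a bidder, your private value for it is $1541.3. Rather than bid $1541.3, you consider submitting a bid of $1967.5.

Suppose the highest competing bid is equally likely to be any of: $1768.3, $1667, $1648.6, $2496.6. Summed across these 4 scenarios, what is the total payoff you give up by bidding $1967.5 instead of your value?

$460

The deviation costs you only when the competing bid falls strictly between $1541.3 and $1967.5; elsewhere both bids give the same outcome.
$1768.3: truthful payoff $0, deviation payoff −$227 → loss $227.
$1667: truthful payoff $0, deviation payoff −$125.7 → loss $125.7.
$1648.6: truthful payoff $0, deviation payoff −$107.3 → loss $107.3.
$2496.6: outcomes coincide → loss $0.
Total loss = $227 + $125.7 + $107.3 = $460.
Truthful bidding weakly dominates here: raising your bid can only win items priced above your value, and lowering it can only forfeit items priced below.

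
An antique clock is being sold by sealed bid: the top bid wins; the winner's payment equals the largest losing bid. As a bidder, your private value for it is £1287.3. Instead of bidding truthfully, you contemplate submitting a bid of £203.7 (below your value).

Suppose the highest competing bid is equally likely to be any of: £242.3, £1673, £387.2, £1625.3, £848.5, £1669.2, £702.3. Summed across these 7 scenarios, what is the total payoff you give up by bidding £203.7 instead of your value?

£2968.9

The deviation costs you only when the competing bid falls strictly between £203.7 and £1287.3; elsewhere both bids give the same outcome.
£242.3: truthful payoff £1045, deviation payoff £0 → loss £1045.
£1673: outcomes coincide → loss £0.
£387.2: truthful payoff £900.1, deviation payoff £0 → loss £900.1.
£1625.3: outcomes coincide → loss £0.
£848.5: truthful payoff £438.8, deviation payoff £0 → loss £438.8.
£1669.2: outcomes coincide → loss £0.
£702.3: truthful payoff £585, deviation payoff £0 → loss £585.
Total loss = £1045 + £900.1 + £438.8 + £585 = £2968.9.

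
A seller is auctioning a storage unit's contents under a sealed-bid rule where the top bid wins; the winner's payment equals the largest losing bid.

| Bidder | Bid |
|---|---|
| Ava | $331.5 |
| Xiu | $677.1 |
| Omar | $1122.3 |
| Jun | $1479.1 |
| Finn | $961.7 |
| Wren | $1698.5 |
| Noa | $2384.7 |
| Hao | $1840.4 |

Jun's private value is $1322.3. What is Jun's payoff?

Highest bid: Noa at $2384.7, so Noa wins.
Second-highest bid: Hao at $1840.4 — that is the price the winner pays.
Jun did not win, so Jun pays nothing and receives nothing: payoff $0.

$0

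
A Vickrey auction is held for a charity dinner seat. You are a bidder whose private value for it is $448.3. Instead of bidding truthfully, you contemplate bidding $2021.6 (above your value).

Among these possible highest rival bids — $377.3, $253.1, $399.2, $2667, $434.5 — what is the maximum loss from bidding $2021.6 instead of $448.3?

$377.3: same outcome either way → loss $0.
$253.1: same outcome either way → loss $0.
$399.2: same outcome either way → loss $0.
$2667: same outcome either way → loss $0.
$434.5: same outcome either way → loss $0.
Maximum loss: $0.

$0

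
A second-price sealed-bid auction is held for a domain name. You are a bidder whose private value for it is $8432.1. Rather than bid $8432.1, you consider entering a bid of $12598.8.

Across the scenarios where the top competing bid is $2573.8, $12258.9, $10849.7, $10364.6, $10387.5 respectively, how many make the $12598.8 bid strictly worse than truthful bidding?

The deviation hurts exactly when the highest competing bid lies strictly between $8432.1 and $12598.8 — overbidding then wins at a price above your value.
$2573.8: below both → same outcome either way.
$12258.9: inside the interval → strictly worse (loss $3826.8).
$10849.7: inside the interval → strictly worse (loss $2417.6).
$10364.6: inside the interval → strictly worse (loss $1932.5).
$10387.5: inside the interval → strictly worse (loss $1955.4).
Count: 4.

4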